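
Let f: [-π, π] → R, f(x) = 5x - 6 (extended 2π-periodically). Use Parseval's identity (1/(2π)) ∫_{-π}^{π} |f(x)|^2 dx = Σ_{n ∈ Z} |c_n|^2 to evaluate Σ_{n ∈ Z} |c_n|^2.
Σ |c_n|^2 = 25π^2/3 + 36

Expand and integrate term by term over [-π, π]:
  ∫ (5x)^2 dx = 25·(2π^3/3); ∫ 2·5·(-6)·x dx = 0 (odd integrand); ∫ (-6)^2 dx = 36·2π.
So (1/(2π)) ∫_{-π}^{π} (5x - 6)^2 dx = 25π^2/3 + 36 = 25π^2/3 + 36.
Parseval ⇒ Σ |c_n|^2 = 25π^2/3 + 36.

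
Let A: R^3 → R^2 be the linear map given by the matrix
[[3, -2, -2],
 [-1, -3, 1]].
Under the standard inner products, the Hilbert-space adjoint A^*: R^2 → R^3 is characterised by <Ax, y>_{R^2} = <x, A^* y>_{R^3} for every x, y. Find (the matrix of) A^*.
A^* = A^T =
[[3, -1],
 [-2, -3],
 [-2, 1]]

For real matrices with standard dot products, the defining identity <Ax, y> = <x, A^* y> gives (Ax)^T y = x^T (A^*) y, i.e. x^T A^T y = x^T (A^*) y. Since this holds for all x, y, we must have A^* = A^T. Therefore
A^* =
[[3, -1],
 [-2, -3],
 [-2, 1]].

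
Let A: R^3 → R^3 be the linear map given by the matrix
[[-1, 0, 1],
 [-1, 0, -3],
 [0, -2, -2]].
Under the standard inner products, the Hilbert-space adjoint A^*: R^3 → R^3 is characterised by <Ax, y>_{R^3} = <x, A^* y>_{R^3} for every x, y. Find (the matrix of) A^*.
A^* = A^T =
[[-1, -1, 0],
 [0, 0, -2],
 [1, -3, -2]]

For real matrices with standard dot products, the defining identity <Ax, y> = <x, A^* y> gives (Ax)^T y = x^T (A^*) y, i.e. x^T A^T y = x^T (A^*) y. Since this holds for all x, y, we must have A^* = A^T. Therefore
A^* =
[[-1, -1, 0],
 [0, 0, -2],
 [1, -3, -2]].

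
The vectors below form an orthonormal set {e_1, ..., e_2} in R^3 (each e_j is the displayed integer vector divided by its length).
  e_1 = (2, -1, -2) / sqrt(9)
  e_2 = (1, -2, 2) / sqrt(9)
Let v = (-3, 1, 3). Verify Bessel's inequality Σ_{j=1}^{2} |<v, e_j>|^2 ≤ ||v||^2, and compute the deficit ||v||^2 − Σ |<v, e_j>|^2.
Σ |<v, e_j>|^2 = 170/9; ||v||^2 = 19; deficit = 1/9

Write each e_j = u_j / sqrt(<u_j, u_j>) where u_j is the displayed integer vector. Then <v, e_j> = <v, u_j> / sqrt(<u_j, u_j>), so |<v, e_j>|^2 = <v, u_j>^2 / <u_j, u_j>.
Coefficients: <v, e_1> = -13/sqrt(9), <v, e_2> = 1/sqrt(9).
Square and sum: Σ |<v, e_j>|^2 = 170/9.
Compute ||v||^2 = v·v = 19.
Deficit = 19 − 170/9 = 1/9 ≥ 0, confirming Bessel's inequality. (The deficit equals ||v − Σ <v,e_j> e_j||^2, the squared distance from v to span{e_j}.)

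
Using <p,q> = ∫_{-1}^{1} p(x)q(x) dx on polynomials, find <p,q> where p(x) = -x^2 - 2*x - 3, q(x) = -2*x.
<p,q> = 8/3

Expand the product: p(x)·q(x) = 2*x^3 + 4*x^2 + 6*x.
∫_{-1}^{1} of each monomial x^k gives [2/(k+1) if k even, 0 if k odd]. Integrating term-by-term (or equivalently evaluating the antiderivative F(x) = x^4/2 + 4*x^3/3 + 3*x^2 at the endpoints):
  F(1) − F(−1) = 29/6 − (13/6) = 8/3.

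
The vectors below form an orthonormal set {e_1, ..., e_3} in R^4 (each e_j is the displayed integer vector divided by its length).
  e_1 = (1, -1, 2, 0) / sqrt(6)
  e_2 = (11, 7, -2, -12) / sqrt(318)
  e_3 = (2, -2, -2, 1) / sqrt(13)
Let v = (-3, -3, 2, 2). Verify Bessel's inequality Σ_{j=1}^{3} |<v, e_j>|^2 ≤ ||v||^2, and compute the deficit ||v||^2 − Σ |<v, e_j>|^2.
Σ |<v, e_j>|^2 = 16618/689; ||v||^2 = 26; deficit = 1296/689

Write each e_j = u_j / sqrt(<u_j, u_j>) where u_j is the displayed integer vector. Then <v, e_j> = <v, u_j> / sqrt(<u_j, u_j>), so |<v, e_j>|^2 = <v, u_j>^2 / <u_j, u_j>.
Coefficients: <v, e_1> = 4/sqrt(6), <v, e_2> = -82/sqrt(318), <v, e_3> = -2/sqrt(13).
Square and sum: Σ |<v, e_j>|^2 = 16618/689.
Compute ||v||^2 = v·v = 26.
Deficit = 26 − 16618/689 = 1296/689 ≥ 0, confirming Bessel's inequality. (The deficit equals ||v − Σ <v,e_j> e_j||^2, the squared distance from v to span{e_j}.)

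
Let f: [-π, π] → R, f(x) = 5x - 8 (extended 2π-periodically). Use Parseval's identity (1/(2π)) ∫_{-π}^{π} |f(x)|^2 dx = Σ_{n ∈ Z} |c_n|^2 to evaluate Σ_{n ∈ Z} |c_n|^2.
Σ |c_n|^2 = 25π^2/3 + 64

Expand and integrate term by term over [-π, π]:
  ∫ (5x)^2 dx = 25·(2π^3/3); ∫ 2·5·(-8)·x dx = 0 (odd integrand); ∫ (-8)^2 dx = 64·2π.
So (1/(2π)) ∫_{-π}^{π} (5x - 8)^2 dx = 25π^2/3 + 64 = 25π^2/3 + 64.
Parseval ⇒ Σ |c_n|^2 = 25π^2/3 + 64.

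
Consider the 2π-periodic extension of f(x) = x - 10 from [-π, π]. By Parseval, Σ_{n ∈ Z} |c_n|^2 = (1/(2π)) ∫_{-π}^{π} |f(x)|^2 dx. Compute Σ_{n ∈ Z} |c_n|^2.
Σ |c_n|^2 = π^2/3 + 100

Expand and integrate term by term over [-π, π]:
  ∫ (x)^2 dx = 1·(2π^3/3); ∫ 2·1·(-10)·x dx = 0 (odd integrand); ∫ (-10)^2 dx = 100·2π.
So (1/(2π)) ∫_{-π}^{π} (x - 10)^2 dx = 1π^2/3 + 100 = π^2/3 + 100.
Parseval ⇒ Σ |c_n|^2 = π^2/3 + 100.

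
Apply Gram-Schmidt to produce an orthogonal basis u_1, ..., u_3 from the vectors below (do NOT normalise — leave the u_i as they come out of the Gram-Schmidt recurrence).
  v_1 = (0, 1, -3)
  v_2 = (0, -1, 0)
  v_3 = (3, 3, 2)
Orthogonal basis:
  u_1 = (0, 1, -3)
  u_2 = (0, -9/10, -3/10)
  u_3 = (3, 0, 0)

Apply the Gram-Schmidt recurrence
  u_1 = v_1
  u_i = v_i − Σ_{j<i} ((v_i · u_j) / (u_j · u_j)) · u_j.

Step by step this gives:
  u_1 = (0, 1, -3)
  u_2 = (0, -9/10, -3/10)
  u_3 = (3, 0, 0)

Orthogonality check:
  u_2 · u_1 = 0 (should be 0)
  u_3 · u_1 = 0 (should be 0)
  u_3 · u_2 = 0 (should be 0)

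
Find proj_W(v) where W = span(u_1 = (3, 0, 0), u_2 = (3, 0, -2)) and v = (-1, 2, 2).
proj_W(v) = (-1, 0, 2)

Set up U = [u_1 | ... | u_2] ∈ R^(3×2). The projector onto W = col(U) is P = U (U^T U)^(-1) U^T.
Compute U^T U =
  [9, 9]
  [9, 13],
and U^T v = (-3, -7).
Solve U^T U · c = U^T v for the coefficients: c = (2/3, -1). The projection is proj_W(v) = U c.
Check: (v - proj_W(v)) · u_1 = 0  (should be 0).
Check: (v - proj_W(v)) · u_2 = 0  (should be 0).
Result: proj_W(v) = (-1, 0, 2).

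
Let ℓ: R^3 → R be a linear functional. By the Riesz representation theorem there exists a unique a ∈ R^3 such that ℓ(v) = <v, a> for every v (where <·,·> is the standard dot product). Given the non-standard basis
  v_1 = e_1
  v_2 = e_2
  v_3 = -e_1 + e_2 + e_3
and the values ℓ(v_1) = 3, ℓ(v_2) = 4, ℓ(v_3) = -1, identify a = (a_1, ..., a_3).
a = (3, 4, -2)

Write a = (a_1, ..., a_3) in the standard basis. For each basis vector v_i, ℓ(v_i) = <v_i, a> is a linear equation in the a_j's. Collect the n equations into a matrix system V a = ℓ, where row i of V is v_i (expressed in the standard basis). Since V is invertible (lower-triangular with 1s on the diagonal, up to permutation), solve by back-substitution:
  V =
[[1, 0, 0],
 [0, 1, 0],
 [-1, 1, 1]]
  V a = (3, 4, -1)
Solving gives a = (3, 4, -2).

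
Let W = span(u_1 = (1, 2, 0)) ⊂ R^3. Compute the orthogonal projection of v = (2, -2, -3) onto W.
proj_W(v) = (-2/5, -4/5, 0)

Set up U = [u_1 | ... | u_1] ∈ R^(3×1). The projector onto W = col(U) is P = U (U^T U)^(-1) U^T.
Compute U^T U =
  [5],
and U^T v = (-2).
Solve U^T U · c = U^T v for the coefficients: c = (-2/5). The projection is proj_W(v) = U c.
Check: (v - proj_W(v)) · u_1 = 0  (should be 0).
Result: proj_W(v) = (-2/5, -4/5, 0).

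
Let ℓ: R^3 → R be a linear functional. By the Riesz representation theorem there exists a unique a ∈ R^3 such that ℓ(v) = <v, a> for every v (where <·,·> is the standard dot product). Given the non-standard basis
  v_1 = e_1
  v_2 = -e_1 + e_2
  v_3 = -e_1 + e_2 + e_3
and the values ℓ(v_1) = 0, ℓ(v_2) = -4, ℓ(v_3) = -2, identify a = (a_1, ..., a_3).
a = (0, -4, 2)

Write a = (a_1, ..., a_3) in the standard basis. For each basis vector v_i, ℓ(v_i) = <v_i, a> is a linear equation in the a_j's. Collect the n equations into a matrix system V a = ℓ, where row i of V is v_i (expressed in the standard basis). Since V is invertible (lower-triangular with 1s on the diagonal, up to permutation), solve by back-substitution:
  V =
[[1, 0, 0],
 [-1, 1, 0],
 [-1, 1, 1]]
  V a = (0, -4, -2)
Solving gives a = (0, -4, 2).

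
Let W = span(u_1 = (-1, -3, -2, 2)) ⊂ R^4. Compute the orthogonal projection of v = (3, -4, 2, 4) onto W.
proj_W(v) = (-13/18, -13/6, -13/9, 13/9)

Set up U = [u_1 | ... | u_1] ∈ R^(4×1). The projector onto W = col(U) is P = U (U^T U)^(-1) U^T.
Compute U^T U =
  [18],
and U^T v = (13).
Solve U^T U · c = U^T v for the coefficients: c = (13/18). The projection is proj_W(v) = U c.
Check: (v - proj_W(v)) · u_1 = 0  (should be 0).
Result: proj_W(v) = (-13/18, -13/6, -13/9, 13/9).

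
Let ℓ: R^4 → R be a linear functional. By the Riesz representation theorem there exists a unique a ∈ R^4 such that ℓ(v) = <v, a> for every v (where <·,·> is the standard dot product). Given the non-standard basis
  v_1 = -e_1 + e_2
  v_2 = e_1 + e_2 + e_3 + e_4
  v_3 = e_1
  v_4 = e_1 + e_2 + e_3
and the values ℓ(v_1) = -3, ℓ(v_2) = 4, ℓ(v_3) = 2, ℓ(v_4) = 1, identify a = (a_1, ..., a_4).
a = (2, -1, 0, 3)

Write a = (a_1, ..., a_4) in the standard basis. For each basis vector v_i, ℓ(v_i) = <v_i, a> is a linear equation in the a_j's. Collect the n equations into a matrix system V a = ℓ, where row i of V is v_i (expressed in the standard basis). Since V is invertible (lower-triangular with 1s on the diagonal, up to permutation), solve by back-substitution:
  V =
[[-1, 1, 0, 0],
 [1, 1, 1, 1],
 [1, 0, 0, 0],
 [1, 1, 1, 0]]
  V a = (-3, 4, 2, 1)
Solving gives a = (2, -1, 0, 3).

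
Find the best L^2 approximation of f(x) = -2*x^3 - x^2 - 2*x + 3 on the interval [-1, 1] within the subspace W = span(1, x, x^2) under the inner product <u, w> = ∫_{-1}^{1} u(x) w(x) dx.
g(x) = -x^2 - 16*x/5 + 3

The best approximation g ∈ W is the orthogonal projection of f onto W. Writing g = a_0 + a_1 x + a_2 x^2, the coefficients solve the normal equations G · a = b where
  G_{ij} = <φ_i, φ_j> and b_i = <f, φ_i>, with φ_0 = 1, φ_1 = x, φ_2 = x^2.
G =
  [2, 0, 2/3]
  [0, 2/3, 0]
  [2/3, 0, 2/5],
b = (16/3, -32/15, 8/5).
Solving gives a_0 = 3, a_1 = -16/5, a_2 = -1, so
  g(x) = -x^2 - 16*x/5 + 3.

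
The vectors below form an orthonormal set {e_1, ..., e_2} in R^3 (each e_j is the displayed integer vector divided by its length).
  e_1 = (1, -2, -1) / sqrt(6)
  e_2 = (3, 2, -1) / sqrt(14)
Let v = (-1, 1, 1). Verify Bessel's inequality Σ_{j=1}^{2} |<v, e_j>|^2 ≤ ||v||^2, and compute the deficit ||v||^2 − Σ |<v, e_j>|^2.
Σ |<v, e_j>|^2 = 62/21; ||v||^2 = 3; deficit = 1/21

Write each e_j = u_j / sqrt(<u_j, u_j>) where u_j is the displayed integer vector. Then <v, e_j> = <v, u_j> / sqrt(<u_j, u_j>), so |<v, e_j>|^2 = <v, u_j>^2 / <u_j, u_j>.
Coefficients: <v, e_1> = -4/sqrt(6), <v, e_2> = -2/sqrt(14).
Square and sum: Σ |<v, e_j>|^2 = 62/21.
Compute ||v||^2 = v·v = 3.
Deficit = 3 − 62/21 = 1/21 ≥ 0, confirming Bessel's inequality. (The deficit equals ||v − Σ <v,e_j> e_j||^2, the squared distance from v to span{e_j}.)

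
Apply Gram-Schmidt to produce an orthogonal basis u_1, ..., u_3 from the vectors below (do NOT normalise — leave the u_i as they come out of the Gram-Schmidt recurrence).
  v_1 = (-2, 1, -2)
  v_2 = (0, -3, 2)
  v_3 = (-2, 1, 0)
Orthogonal basis:
  u_1 = (-2, 1, -2)
  u_2 = (-14/9, -20/9, 4/9)
  u_3 = (-12/17, 12/17, 18/17)

Apply the Gram-Schmidt recurrence
  u_1 = v_1
  u_i = v_i − Σ_{j<i} ((v_i · u_j) / (u_j · u_j)) · u_j.

Step by step this gives:
  u_1 = (-2, 1, -2)
  u_2 = (-14/9, -20/9, 4/9)
  u_3 = (-12/17, 12/17, 18/17)

Orthogonality check:
  u_2 · u_1 = 0 (should be 0)
  u_3 · u_1 = 0 (should be 0)
  u_3 · u_2 = 0 (should be 0)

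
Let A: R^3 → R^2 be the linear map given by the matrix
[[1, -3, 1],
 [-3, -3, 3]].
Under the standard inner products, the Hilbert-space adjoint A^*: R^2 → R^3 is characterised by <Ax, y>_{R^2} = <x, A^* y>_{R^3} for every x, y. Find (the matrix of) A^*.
A^* = A^T =
[[1, -3],
 [-3, -3],
 [1, 3]]

For real matrices with standard dot products, the defining identity <Ax, y> = <x, A^* y> gives (Ax)^T y = x^T (A^*) y, i.e. x^T A^T y = x^T (A^*) y. Since this holds for all x, y, we must have A^* = A^T. Therefore
A^* =
[[1, -3],
 [-3, -3],
 [1, 3]].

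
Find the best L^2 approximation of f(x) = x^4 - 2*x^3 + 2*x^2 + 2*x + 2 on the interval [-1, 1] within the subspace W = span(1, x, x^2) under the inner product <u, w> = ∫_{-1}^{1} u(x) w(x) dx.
g(x) = 20*x^2/7 + 4*x/5 + 67/35

The best approximation g ∈ W is the orthogonal projection of f onto W. Writing g = a_0 + a_1 x + a_2 x^2, the coefficients solve the normal equations G · a = b where
  G_{ij} = <φ_i, φ_j> and b_i = <f, φ_i>, with φ_0 = 1, φ_1 = x, φ_2 = x^2.
G =
  [2, 0, 2/3]
  [0, 2/3, 0]
  [2/3, 0, 2/5],
b = (86/15, 8/15, 254/105).
Solving gives a_0 = 67/35, a_1 = 4/5, a_2 = 20/7, so
  g(x) = 20*x^2/7 + 4*x/5 + 67/35.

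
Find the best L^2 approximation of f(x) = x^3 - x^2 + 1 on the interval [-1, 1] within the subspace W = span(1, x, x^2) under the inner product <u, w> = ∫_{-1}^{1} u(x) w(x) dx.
g(x) = -x^2 + 3*x/5 + 1

The best approximation g ∈ W is the orthogonal projection of f onto W. Writing g = a_0 + a_1 x + a_2 x^2, the coefficients solve the normal equations G · a = b where
  G_{ij} = <φ_i, φ_j> and b_i = <f, φ_i>, with φ_0 = 1, φ_1 = x, φ_2 = x^2.
G =
  [2, 0, 2/3]
  [0, 2/3, 0]
  [2/3, 0, 2/5],
b = (4/3, 2/5, 4/15).
Solving gives a_0 = 1, a_1 = 3/5, a_2 = -1, so
  g(x) = -x^2 + 3*x/5 + 1.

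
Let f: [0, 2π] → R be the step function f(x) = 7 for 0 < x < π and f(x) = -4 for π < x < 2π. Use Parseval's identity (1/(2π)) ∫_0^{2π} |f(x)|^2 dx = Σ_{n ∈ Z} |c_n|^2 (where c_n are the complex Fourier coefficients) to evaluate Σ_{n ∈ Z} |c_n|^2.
Σ |c_n|^2 = 65/2

Parseval equates the L^2 energy of f (normalised by 1/(2π)) with the ℓ^2 sum of its Fourier coefficients: (1/(2π)) ∫_0^{2π} |f|^2 = Σ |c_n|^2.
Compute the left side: (1/(2π)) [∫_0^π 7^2 dx + ∫_π^{2π} (-4)^2 dx] = (1/(2π)) · (49π + 16π) = (49 + 16)/2 = 65/2.
So Σ_{n ∈ Z} |c_n|^2 = 65/2.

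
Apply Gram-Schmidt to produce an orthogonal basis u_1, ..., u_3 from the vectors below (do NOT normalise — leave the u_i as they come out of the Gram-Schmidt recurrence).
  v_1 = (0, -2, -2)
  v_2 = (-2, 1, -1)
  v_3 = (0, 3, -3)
Orthogonal basis:
  u_1 = (0, -2, -2)
  u_2 = (-2, 1, -1)
  u_3 = (2, 2, -2)

Apply the Gram-Schmidt recurrence
  u_1 = v_1
  u_i = v_i − Σ_{j<i} ((v_i · u_j) / (u_j · u_j)) · u_j.

Step by step this gives:
  u_1 = (0, -2, -2)
  u_2 = (-2, 1, -1)
  u_3 = (2, 2, -2)

Orthogonality check:
  u_2 · u_1 = 0 (should be 0)
  u_3 · u_1 = 0 (should be 0)
  u_3 · u_2 = 0 (should be 0)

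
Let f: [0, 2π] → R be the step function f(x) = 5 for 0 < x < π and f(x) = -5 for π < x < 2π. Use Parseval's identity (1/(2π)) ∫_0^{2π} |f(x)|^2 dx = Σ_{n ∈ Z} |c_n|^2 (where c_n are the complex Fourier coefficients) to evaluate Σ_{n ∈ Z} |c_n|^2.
Σ |c_n|^2 = 25

Parseval equates the L^2 energy of f (normalised by 1/(2π)) with the ℓ^2 sum of its Fourier coefficients: (1/(2π)) ∫_0^{2π} |f|^2 = Σ |c_n|^2.
Compute the left side: (1/(2π)) [∫_0^π 5^2 dx + ∫_π^{2π} (-5)^2 dx] = (1/(2π)) · (25π + 25π) = (25 + 25)/2 = 25.
So Σ_{n ∈ Z} |c_n|^2 = 25.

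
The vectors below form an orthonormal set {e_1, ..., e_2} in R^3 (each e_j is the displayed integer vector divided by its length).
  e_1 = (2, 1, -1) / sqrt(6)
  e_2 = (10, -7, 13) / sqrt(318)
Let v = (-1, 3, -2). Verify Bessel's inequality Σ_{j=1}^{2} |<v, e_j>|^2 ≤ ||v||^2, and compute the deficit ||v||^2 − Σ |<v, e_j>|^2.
Σ |<v, e_j>|^2 = 621/53; ||v||^2 = 14; deficit = 121/53

Write each e_j = u_j / sqrt(<u_j, u_j>) where u_j is the displayed integer vector. Then <v, e_j> = <v, u_j> / sqrt(<u_j, u_j>), so |<v, e_j>|^2 = <v, u_j>^2 / <u_j, u_j>.
Coefficients: <v, e_1> = 3/sqrt(6), <v, e_2> = -57/sqrt(318).
Square and sum: Σ |<v, e_j>|^2 = 621/53.
Compute ||v||^2 = v·v = 14.
Deficit = 14 − 621/53 = 121/53 ≥ 0, confirming Bessel's inequality. (The deficit equals ||v − Σ <v,e_j> e_j||^2, the squared distance from v to span{e_j}.)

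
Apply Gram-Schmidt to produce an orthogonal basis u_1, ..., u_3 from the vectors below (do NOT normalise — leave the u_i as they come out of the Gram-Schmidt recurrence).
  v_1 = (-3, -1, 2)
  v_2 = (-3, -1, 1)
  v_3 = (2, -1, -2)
Orthogonal basis:
  u_1 = (-3, -1, 2)
  u_2 = (-3/7, -1/7, -5/7)
  u_3 = (1/2, -3/2, 0)

Apply the Gram-Schmidt recurrence
  u_1 = v_1
  u_i = v_i − Σ_{j<i} ((v_i · u_j) / (u_j · u_j)) · u_j.

Step by step this gives:
  u_1 = (-3, -1, 2)
  u_2 = (-3/7, -1/7, -5/7)
  u_3 = (1/2, -3/2, 0)

Orthogonality check:
  u_2 · u_1 = 0 (should be 0)
  u_3 · u_1 = 0 (should be 0)
  u_3 · u_2 = 0 (should be 0)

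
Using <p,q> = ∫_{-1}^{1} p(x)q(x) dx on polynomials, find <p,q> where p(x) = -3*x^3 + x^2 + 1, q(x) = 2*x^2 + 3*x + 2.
<p,q> = 58/15

Expand the product: p(x)·q(x) = -6*x^5 - 7*x^4 - 3*x^3 + 4*x^2 + 3*x + 2.
∫_{-1}^{1} of each monomial x^k gives [2/(k+1) if k even, 0 if k odd]. Integrating term-by-term (or equivalently evaluating the antiderivative F(x) = -x^6 - 7*x^5/5 - 3*x^4/4 + 4*x^3/3 + 3*x^2/2 + 2*x at the endpoints):
  F(1) − F(−1) = 101/60 − (-131/60) = 58/15.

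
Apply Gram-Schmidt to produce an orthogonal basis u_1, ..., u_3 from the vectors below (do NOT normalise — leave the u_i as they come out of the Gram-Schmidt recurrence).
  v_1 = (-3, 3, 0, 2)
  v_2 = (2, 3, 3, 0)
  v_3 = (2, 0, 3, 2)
Orthogonal basis:
  u_1 = (-3, 3, 0, 2)
  u_2 = (53/22, 57/22, 3, -3/11)
  u_3 = (117/475, -33/25, 549/475, 1116/475)

Apply the Gram-Schmidt recurrence
  u_1 = v_1
  u_i = v_i − Σ_{j<i} ((v_i · u_j) / (u_j · u_j)) · u_j.

Step by step this gives:
  u_1 = (-3, 3, 0, 2)
  u_2 = (53/22, 57/22, 3, -3/11)
  u_3 = (117/475, -33/25, 549/475, 1116/475)

Orthogonality check:
  u_2 · u_1 = 0 (should be 0)
  u_3 · u_1 = 0 (should be 0)
  u_3 · u_2 = 0 (should be 0)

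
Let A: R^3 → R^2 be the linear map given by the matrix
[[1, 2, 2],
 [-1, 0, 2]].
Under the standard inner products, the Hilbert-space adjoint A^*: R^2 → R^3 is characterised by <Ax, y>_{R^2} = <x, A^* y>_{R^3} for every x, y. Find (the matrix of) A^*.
A^* = A^T =
[[1, -1],
 [2, 0],
 [2, 2]]

For real matrices with standard dot products, the defining identity <Ax, y> = <x, A^* y> gives (Ax)^T y = x^T (A^*) y, i.e. x^T A^T y = x^T (A^*) y. Since this holds for all x, y, we must have A^* = A^T. Therefore
A^* =
[[1, -1],
 [2, 0],
 [2, 2]].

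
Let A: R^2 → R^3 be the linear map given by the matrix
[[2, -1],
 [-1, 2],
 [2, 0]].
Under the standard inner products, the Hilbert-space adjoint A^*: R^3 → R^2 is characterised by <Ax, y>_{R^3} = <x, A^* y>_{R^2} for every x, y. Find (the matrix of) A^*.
A^* = A^T =
[[2, -1, 2],
 [-1, 2, 0]]

For real matrices with standard dot products, the defining identity <Ax, y> = <x, A^* y> gives (Ax)^T y = x^T (A^*) y, i.e. x^T A^T y = x^T (A^*) y. Since this holds for all x, y, we must have A^* = A^T. Therefore
A^* =
[[2, -1, 2],
 [-1, 2, 0]].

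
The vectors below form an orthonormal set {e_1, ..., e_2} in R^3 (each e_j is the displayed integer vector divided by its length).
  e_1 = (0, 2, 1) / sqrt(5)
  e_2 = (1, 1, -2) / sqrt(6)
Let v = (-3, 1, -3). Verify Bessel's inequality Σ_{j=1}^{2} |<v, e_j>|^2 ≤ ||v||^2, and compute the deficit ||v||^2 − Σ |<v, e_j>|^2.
Σ |<v, e_j>|^2 = 43/15; ||v||^2 = 19; deficit = 242/15

Write each e_j = u_j / sqrt(<u_j, u_j>) where u_j is the displayed integer vector. Then <v, e_j> = <v, u_j> / sqrt(<u_j, u_j>), so |<v, e_j>|^2 = <v, u_j>^2 / <u_j, u_j>.
Coefficients: <v, e_1> = -1/sqrt(5), <v, e_2> = 4/sqrt(6).
Square and sum: Σ |<v, e_j>|^2 = 43/15.
Compute ||v||^2 = v·v = 19.
Deficit = 19 − 43/15 = 242/15 ≥ 0, confirming Bessel's inequality. (The deficit equals ||v − Σ <v,e_j> e_j||^2, the squared distance from v to span{e_j}.)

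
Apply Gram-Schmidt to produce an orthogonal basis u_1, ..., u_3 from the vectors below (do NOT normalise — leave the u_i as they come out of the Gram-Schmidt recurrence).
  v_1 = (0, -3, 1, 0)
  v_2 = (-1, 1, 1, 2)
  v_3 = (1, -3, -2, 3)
Orthogonal basis:
  u_1 = (0, -3, 1, 0)
  u_2 = (-1, 2/5, 6/5, 2)
  u_3 = (40/33, -65/66, -65/22, 85/33)

Apply the Gram-Schmidt recurrence
  u_1 = v_1
  u_i = v_i − Σ_{j<i} ((v_i · u_j) / (u_j · u_j)) · u_j.

Step by step this gives:
  u_1 = (0, -3, 1, 0)
  u_2 = (-1, 2/5, 6/5, 2)
  u_3 = (40/33, -65/66, -65/22, 85/33)

Orthogonality check:
  u_2 · u_1 = 0 (should be 0)
  u_3 · u_1 = 0 (should be 0)
  u_3 · u_2 = 0 (should be 0)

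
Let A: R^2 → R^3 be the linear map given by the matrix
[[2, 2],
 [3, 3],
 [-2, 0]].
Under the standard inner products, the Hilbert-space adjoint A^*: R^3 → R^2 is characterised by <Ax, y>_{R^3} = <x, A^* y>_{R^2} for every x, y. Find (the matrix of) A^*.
A^* = A^T =
[[2, 3, -2],
 [2, 3, 0]]

For real matrices with standard dot products, the defining identity <Ax, y> = <x, A^* y> gives (Ax)^T y = x^T (A^*) y, i.e. x^T A^T y = x^T (A^*) y. Since this holds for all x, y, we must have A^* = A^T. Therefore
A^* =
[[2, 3, -2],
 [2, 3, 0]].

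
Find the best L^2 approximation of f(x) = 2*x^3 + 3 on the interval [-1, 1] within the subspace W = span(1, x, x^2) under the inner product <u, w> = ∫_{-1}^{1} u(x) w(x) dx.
g(x) = 6*x/5 + 3

The best approximation g ∈ W is the orthogonal projection of f onto W. Writing g = a_0 + a_1 x + a_2 x^2, the coefficients solve the normal equations G · a = b where
  G_{ij} = <φ_i, φ_j> and b_i = <f, φ_i>, with φ_0 = 1, φ_1 = x, φ_2 = x^2.
G =
  [2, 0, 2/3]
  [0, 2/3, 0]
  [2/3, 0, 2/5],
b = (6, 4/5, 2).
Solving gives a_0 = 3, a_1 = 6/5, a_2 = 0, so
  g(x) = 6*x/5 + 3.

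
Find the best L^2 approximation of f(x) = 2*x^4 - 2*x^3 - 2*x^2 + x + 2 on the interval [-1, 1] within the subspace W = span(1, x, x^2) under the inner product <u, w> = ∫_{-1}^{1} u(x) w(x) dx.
g(x) = -2*x^2/7 - x/5 + 64/35

The best approximation g ∈ W is the orthogonal projection of f onto W. Writing g = a_0 + a_1 x + a_2 x^2, the coefficients solve the normal equations G · a = b where
  G_{ij} = <φ_i, φ_j> and b_i = <f, φ_i>, with φ_0 = 1, φ_1 = x, φ_2 = x^2.
G =
  [2, 0, 2/3]
  [0, 2/3, 0]
  [2/3, 0, 2/5],
b = (52/15, -2/15, 116/105).
Solving gives a_0 = 64/35, a_1 = -1/5, a_2 = -2/7, so
  g(x) = -2*x^2/7 - x/5 + 64/35.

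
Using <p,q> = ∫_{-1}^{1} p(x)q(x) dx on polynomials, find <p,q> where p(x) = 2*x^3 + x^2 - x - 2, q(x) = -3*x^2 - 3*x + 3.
<p,q> = -38/5

Expand the product: p(x)·q(x) = -6*x^5 - 9*x^4 + 6*x^3 + 12*x^2 + 3*x - 6.
∫_{-1}^{1} of each monomial x^k gives [2/(k+1) if k even, 0 if k odd]. Integrating term-by-term (or equivalently evaluating the antiderivative F(x) = -x^6 - 9*x^5/5 + 3*x^4/2 + 4*x^3 + 3*x^2/2 - 6*x at the endpoints):
  F(1) − F(−1) = -9/5 − (29/5) = -38/5.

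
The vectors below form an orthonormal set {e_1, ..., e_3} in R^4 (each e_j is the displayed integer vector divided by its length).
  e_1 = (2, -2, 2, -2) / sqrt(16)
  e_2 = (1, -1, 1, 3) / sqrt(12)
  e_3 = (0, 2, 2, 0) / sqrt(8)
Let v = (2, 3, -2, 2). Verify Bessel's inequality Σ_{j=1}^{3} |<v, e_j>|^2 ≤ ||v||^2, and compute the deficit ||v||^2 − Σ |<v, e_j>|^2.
Σ |<v, e_j>|^2 = 15/2; ||v||^2 = 21; deficit = 27/2

Write each e_j = u_j / sqrt(<u_j, u_j>) where u_j is the displayed integer vector. Then <v, e_j> = <v, u_j> / sqrt(<u_j, u_j>), so |<v, e_j>|^2 = <v, u_j>^2 / <u_j, u_j>.
Coefficients: <v, e_1> = -10/sqrt(16), <v, e_2> = 3/sqrt(12), <v, e_3> = 2/sqrt(8).
Square and sum: Σ |<v, e_j>|^2 = 15/2.
Compute ||v||^2 = v·v = 21.
Deficit = 21 − 15/2 = 27/2 ≥ 0, confirming Bessel's inequality. (The deficit equals ||v − Σ <v,e_j> e_j||^2, the squared distance from v to span{e_j}.)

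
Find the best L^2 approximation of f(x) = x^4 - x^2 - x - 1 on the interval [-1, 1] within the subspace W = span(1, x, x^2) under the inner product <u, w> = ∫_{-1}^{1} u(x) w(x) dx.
g(x) = -x^2/7 - x - 38/35

The best approximation g ∈ W is the orthogonal projection of f onto W. Writing g = a_0 + a_1 x + a_2 x^2, the coefficients solve the normal equations G · a = b where
  G_{ij} = <φ_i, φ_j> and b_i = <f, φ_i>, with φ_0 = 1, φ_1 = x, φ_2 = x^2.
G =
  [2, 0, 2/3]
  [0, 2/3, 0]
  [2/3, 0, 2/5],
b = (-34/15, -2/3, -82/105).
Solving gives a_0 = -38/35, a_1 = -1, a_2 = -1/7, so
  g(x) = -x^2/7 - x - 38/35.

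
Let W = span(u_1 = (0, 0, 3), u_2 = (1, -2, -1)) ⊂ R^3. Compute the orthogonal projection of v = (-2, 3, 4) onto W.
proj_W(v) = (-8/5, 16/5, 4)

Set up U = [u_1 | ... | u_2] ∈ R^(3×2). The projector onto W = col(U) is P = U (U^T U)^(-1) U^T.
Compute U^T U =
  [9, -3]
  [-3, 6],
and U^T v = (12, -12).
Solve U^T U · c = U^T v for the coefficients: c = (4/5, -8/5). The projection is proj_W(v) = U c.
Check: (v - proj_W(v)) · u_1 = 0  (should be 0).
Check: (v - proj_W(v)) · u_2 = 0  (should be 0).
Result: proj_W(v) = (-8/5, 16/5, 4).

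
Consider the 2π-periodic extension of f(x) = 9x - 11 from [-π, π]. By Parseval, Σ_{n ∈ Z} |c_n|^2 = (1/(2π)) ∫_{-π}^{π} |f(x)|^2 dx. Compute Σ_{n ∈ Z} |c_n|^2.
Σ |c_n|^2 = 27π^2 + 121

Expand and integrate term by term over [-π, π]:
  ∫ (9x)^2 dx = 81·(2π^3/3); ∫ 2·9·(-11)·x dx = 0 (odd integrand); ∫ (-11)^2 dx = 121·2π.
So (1/(2π)) ∫_{-π}^{π} (9x - 11)^2 dx = 81π^2/3 + 121 = 27π^2 + 121.
Parseval ⇒ Σ |c_n|^2 = 27π^2 + 121.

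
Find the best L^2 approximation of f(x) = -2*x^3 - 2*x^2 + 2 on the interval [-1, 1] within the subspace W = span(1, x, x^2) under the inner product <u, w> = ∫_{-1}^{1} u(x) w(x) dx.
g(x) = -2*x^2 - 6*x/5 + 2

The best approximation g ∈ W is the orthogonal projection of f onto W. Writing g = a_0 + a_1 x + a_2 x^2, the coefficients solve the normal equations G · a = b where
  G_{ij} = <φ_i, φ_j> and b_i = <f, φ_i>, with φ_0 = 1, φ_1 = x, φ_2 = x^2.
G =
  [2, 0, 2/3]
  [0, 2/3, 0]
  [2/3, 0, 2/5],
b = (8/3, -4/5, 8/15).
Solving gives a_0 = 2, a_1 = -6/5, a_2 = -2, so
  g(x) = -2*x^2 - 6*x/5 + 2.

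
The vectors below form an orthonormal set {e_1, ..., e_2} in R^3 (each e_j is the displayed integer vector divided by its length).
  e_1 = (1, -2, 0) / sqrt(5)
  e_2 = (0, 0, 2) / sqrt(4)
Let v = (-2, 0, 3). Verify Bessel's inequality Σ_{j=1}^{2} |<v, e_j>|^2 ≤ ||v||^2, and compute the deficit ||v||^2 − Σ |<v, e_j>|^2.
Σ |<v, e_j>|^2 = 49/5; ||v||^2 = 13; deficit = 16/5

Write each e_j = u_j / sqrt(<u_j, u_j>) where u_j is the displayed integer vector. Then <v, e_j> = <v, u_j> / sqrt(<u_j, u_j>), so |<v, e_j>|^2 = <v, u_j>^2 / <u_j, u_j>.
Coefficients: <v, e_1> = -2/sqrt(5), <v, e_2> = 6/sqrt(4).
Square and sum: Σ |<v, e_j>|^2 = 49/5.
Compute ||v||^2 = v·v = 13.
Deficit = 13 − 49/5 = 16/5 ≥ 0, confirming Bessel's inequality. (The deficit equals ||v − Σ <v,e_j> e_j||^2, the squared distance from v to span{e_j}.)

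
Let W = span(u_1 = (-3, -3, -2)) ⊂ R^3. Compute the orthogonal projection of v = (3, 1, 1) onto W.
proj_W(v) = (21/11, 21/11, 14/11)

Set up U = [u_1 | ... | u_1] ∈ R^(3×1). The projector onto W = col(U) is P = U (U^T U)^(-1) U^T.
Compute U^T U =
  [22],
and U^T v = (-14).
Solve U^T U · c = U^T v for the coefficients: c = (-7/11). The projection is proj_W(v) = U c.
Check: (v - proj_W(v)) · u_1 = 0  (should be 0).
Result: proj_W(v) = (21/11, 21/11, 14/11).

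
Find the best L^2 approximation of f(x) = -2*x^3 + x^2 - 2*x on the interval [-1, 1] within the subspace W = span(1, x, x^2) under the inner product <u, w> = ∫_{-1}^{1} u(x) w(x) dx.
g(x) = x^2 - 16*x/5

The best approximation g ∈ W is the orthogonal projection of f onto W. Writing g = a_0 + a_1 x + a_2 x^2, the coefficients solve the normal equations G · a = b where
  G_{ij} = <φ_i, φ_j> and b_i = <f, φ_i>, with φ_0 = 1, φ_1 = x, φ_2 = x^2.
G =
  [2, 0, 2/3]
  [0, 2/3, 0]
  [2/3, 0, 2/5],
b = (2/3, -32/15, 2/5).
Solving gives a_0 = 0, a_1 = -16/5, a_2 = 1, so
  g(x) = x^2 - 16*x/5.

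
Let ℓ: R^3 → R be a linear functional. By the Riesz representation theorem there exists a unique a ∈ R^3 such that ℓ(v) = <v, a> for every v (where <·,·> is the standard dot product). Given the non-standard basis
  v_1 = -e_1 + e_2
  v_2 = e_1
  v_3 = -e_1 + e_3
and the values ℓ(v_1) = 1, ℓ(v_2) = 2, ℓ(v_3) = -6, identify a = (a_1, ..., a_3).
a = (2, 3, -4)

Write a = (a_1, ..., a_3) in the standard basis. For each basis vector v_i, ℓ(v_i) = <v_i, a> is a linear equation in the a_j's. Collect the n equations into a matrix system V a = ℓ, where row i of V is v_i (expressed in the standard basis). Since V is invertible (lower-triangular with 1s on the diagonal, up to permutation), solve by back-substitution:
  V =
[[-1, 1, 0],
 [1, 0, 0],
 [-1, 0, 1]]
  V a = (1, 2, -6)
Solving gives a = (2, 3, -4).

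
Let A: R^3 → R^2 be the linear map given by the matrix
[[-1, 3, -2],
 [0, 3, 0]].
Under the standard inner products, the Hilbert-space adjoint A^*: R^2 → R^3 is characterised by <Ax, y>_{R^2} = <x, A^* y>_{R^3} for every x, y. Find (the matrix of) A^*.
A^* = A^T =
[[-1, 0],
 [3, 3],
 [-2, 0]]

For real matrices with standard dot products, the defining identity <Ax, y> = <x, A^* y> gives (Ax)^T y = x^T (A^*) y, i.e. x^T A^T y = x^T (A^*) y. Since this holds for all x, y, we must have A^* = A^T. Therefore
A^* =
[[-1, 0],
 [3, 3],
 [-2, 0]].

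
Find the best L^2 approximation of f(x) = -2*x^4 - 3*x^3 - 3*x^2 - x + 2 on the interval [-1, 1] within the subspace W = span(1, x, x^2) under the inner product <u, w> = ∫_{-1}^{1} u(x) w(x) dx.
g(x) = -33*x^2/7 - 14*x/5 + 76/35

The best approximation g ∈ W is the orthogonal projection of f onto W. Writing g = a_0 + a_1 x + a_2 x^2, the coefficients solve the normal equations G · a = b where
  G_{ij} = <φ_i, φ_j> and b_i = <f, φ_i>, with φ_0 = 1, φ_1 = x, φ_2 = x^2.
G =
  [2, 0, 2/3]
  [0, 2/3, 0]
  [2/3, 0, 2/5],
b = (6/5, -28/15, -46/105).
Solving gives a_0 = 76/35, a_1 = -14/5, a_2 = -33/7, so
  g(x) = -33*x^2/7 - 14*x/5 + 76/35.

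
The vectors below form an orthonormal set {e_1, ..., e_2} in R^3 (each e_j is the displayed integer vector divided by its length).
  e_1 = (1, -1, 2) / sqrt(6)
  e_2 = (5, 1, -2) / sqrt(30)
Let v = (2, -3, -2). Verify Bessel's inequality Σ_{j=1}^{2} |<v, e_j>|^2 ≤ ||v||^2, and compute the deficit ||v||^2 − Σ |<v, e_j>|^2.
Σ |<v, e_j>|^2 = 21/5; ||v||^2 = 17; deficit = 64/5

Write each e_j = u_j / sqrt(<u_j, u_j>) where u_j is the displayed integer vector. Then <v, e_j> = <v, u_j> / sqrt(<u_j, u_j>), so |<v, e_j>|^2 = <v, u_j>^2 / <u_j, u_j>.
Coefficients: <v, e_1> = 1/sqrt(6), <v, e_2> = 11/sqrt(30).
Square and sum: Σ |<v, e_j>|^2 = 21/5.
Compute ||v||^2 = v·v = 17.
Deficit = 17 − 21/5 = 64/5 ≥ 0, confirming Bessel's inequality. (The deficit equals ||v − Σ <v,e_j> e_j||^2, the squared distance from v to span{e_j}.)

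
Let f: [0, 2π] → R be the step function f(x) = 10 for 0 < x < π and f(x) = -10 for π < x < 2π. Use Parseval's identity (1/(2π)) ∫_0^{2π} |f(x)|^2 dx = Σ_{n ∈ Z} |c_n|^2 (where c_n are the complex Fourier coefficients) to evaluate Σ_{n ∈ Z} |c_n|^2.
Σ |c_n|^2 = 100

Parseval equates the L^2 energy of f (normalised by 1/(2π)) with the ℓ^2 sum of its Fourier coefficients: (1/(2π)) ∫_0^{2π} |f|^2 = Σ |c_n|^2.
Compute the left side: (1/(2π)) [∫_0^π 10^2 dx + ∫_π^{2π} (-10)^2 dx] = (1/(2π)) · (100π + 100π) = (100 + 100)/2 = 100.
So Σ_{n ∈ Z} |c_n|^2 = 100.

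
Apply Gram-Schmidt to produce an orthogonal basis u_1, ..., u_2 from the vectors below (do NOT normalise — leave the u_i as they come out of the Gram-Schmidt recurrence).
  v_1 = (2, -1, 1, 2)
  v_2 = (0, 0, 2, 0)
Orthogonal basis:
  u_1 = (2, -1, 1, 2)
  u_2 = (-2/5, 1/5, 9/5, -2/5)

Apply the Gram-Schmidt recurrence
  u_1 = v_1
  u_i = v_i − Σ_{j<i} ((v_i · u_j) / (u_j · u_j)) · u_j.

Step by step this gives:
  u_1 = (2, -1, 1, 2)
  u_2 = (-2/5, 1/5, 9/5, -2/5)

Orthogonality check:
  u_2 · u_1 = 0 (should be 0)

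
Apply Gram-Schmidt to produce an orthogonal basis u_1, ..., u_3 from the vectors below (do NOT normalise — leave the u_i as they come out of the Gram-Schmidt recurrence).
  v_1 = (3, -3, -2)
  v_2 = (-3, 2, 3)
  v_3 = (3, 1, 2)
Orthogonal basis:
  u_1 = (3, -3, -2)
  u_2 = (-3/22, -19/22, 12/11)
  u_3 = (120/43, 72/43, 72/43)

Apply the Gram-Schmidt recurrence
  u_1 = v_1
  u_i = v_i − Σ_{j<i} ((v_i · u_j) / (u_j · u_j)) · u_j.

Step by step this gives:
  u_1 = (3, -3, -2)
  u_2 = (-3/22, -19/22, 12/11)
  u_3 = (120/43, 72/43, 72/43)

Orthogonality check:
  u_2 · u_1 = 0 (should be 0)
  u_3 · u_1 = 0 (should be 0)
  u_3 · u_2 = 0 (should be 0)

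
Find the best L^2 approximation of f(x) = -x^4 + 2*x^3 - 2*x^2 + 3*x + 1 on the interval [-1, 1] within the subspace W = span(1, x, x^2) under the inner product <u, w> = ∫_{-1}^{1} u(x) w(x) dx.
g(x) = -20*x^2/7 + 21*x/5 + 38/35

The best approximation g ∈ W is the orthogonal projection of f onto W. Writing g = a_0 + a_1 x + a_2 x^2, the coefficients solve the normal equations G · a = b where
  G_{ij} = <φ_i, φ_j> and b_i = <f, φ_i>, with φ_0 = 1, φ_1 = x, φ_2 = x^2.
G =
  [2, 0, 2/3]
  [0, 2/3, 0]
  [2/3, 0, 2/5],
b = (4/15, 14/5, -44/105).
Solving gives a_0 = 38/35, a_1 = 21/5, a_2 = -20/7, so
  g(x) = -20*x^2/7 + 21*x/5 + 38/35.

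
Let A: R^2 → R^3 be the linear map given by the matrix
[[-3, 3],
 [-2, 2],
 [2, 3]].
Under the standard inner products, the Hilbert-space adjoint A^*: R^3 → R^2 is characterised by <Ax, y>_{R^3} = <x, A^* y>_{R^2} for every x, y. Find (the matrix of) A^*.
A^* = A^T =
[[-3, -2, 2],
 [3, 2, 3]]

For real matrices with standard dot products, the defining identity <Ax, y> = <x, A^* y> gives (Ax)^T y = x^T (A^*) y, i.e. x^T A^T y = x^T (A^*) y. Since this holds for all x, y, we must have A^* = A^T. Therefore
A^* =
[[-3, -2, 2],
 [3, 2, 3]].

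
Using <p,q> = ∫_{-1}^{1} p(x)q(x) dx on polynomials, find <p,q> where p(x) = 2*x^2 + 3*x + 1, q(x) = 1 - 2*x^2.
<p,q> = 2/5

Expand the product: p(x)·q(x) = -4*x^4 - 6*x^3 + 3*x + 1.
∫_{-1}^{1} of each monomial x^k gives [2/(k+1) if k even, 0 if k odd]. Integrating term-by-term (or equivalently evaluating the antiderivative F(x) = -4*x^5/5 - 3*x^4/2 + 3*x^2/2 + x at the endpoints):
  F(1) − F(−1) = 1/5 − (-1/5) = 2/5.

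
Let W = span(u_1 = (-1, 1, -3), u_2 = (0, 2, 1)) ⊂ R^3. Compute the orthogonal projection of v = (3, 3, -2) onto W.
proj_W(v) = (-17/27, 67/27, -26/27)

Set up U = [u_1 | ... | u_2] ∈ R^(3×2). The projector onto W = col(U) is P = U (U^T U)^(-1) U^T.
Compute U^T U =
  [11, -1]
  [-1, 5],
and U^T v = (6, 4).
Solve U^T U · c = U^T v for the coefficients: c = (17/27, 25/27). The projection is proj_W(v) = U c.
Check: (v - proj_W(v)) · u_1 = 0  (should be 0).
Check: (v - proj_W(v)) · u_2 = 0  (should be 0).
Result: proj_W(v) = (-17/27, 67/27, -26/27).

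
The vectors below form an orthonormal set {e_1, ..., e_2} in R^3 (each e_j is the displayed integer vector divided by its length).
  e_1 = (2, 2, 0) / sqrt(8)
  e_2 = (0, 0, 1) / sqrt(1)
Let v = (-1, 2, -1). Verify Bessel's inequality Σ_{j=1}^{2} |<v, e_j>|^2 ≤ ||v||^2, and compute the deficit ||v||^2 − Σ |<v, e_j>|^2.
Σ |<v, e_j>|^2 = 3/2; ||v||^2 = 6; deficit = 9/2

Write each e_j = u_j / sqrt(<u_j, u_j>) where u_j is the displayed integer vector. Then <v, e_j> = <v, u_j> / sqrt(<u_j, u_j>), so |<v, e_j>|^2 = <v, u_j>^2 / <u_j, u_j>.
Coefficients: <v, e_1> = 2/sqrt(8), <v, e_2> = -1/sqrt(1).
Square and sum: Σ |<v, e_j>|^2 = 3/2.
Compute ||v||^2 = v·v = 6.
Deficit = 6 − 3/2 = 9/2 ≥ 0, confirming Bessel's inequality. (The deficit equals ||v − Σ <v,e_j> e_j||^2, the squared distance from v to span{e_j}.)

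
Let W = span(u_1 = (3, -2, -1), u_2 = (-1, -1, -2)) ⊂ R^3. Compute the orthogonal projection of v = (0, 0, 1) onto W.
proj_W(v) = (15/83, 35/83, 58/83)

Set up U = [u_1 | ... | u_2] ∈ R^(3×2). The projector onto W = col(U) is P = U (U^T U)^(-1) U^T.
Compute U^T U =
  [14, 1]
  [1, 6],
and U^T v = (-1, -2).
Solve U^T U · c = U^T v for the coefficients: c = (-4/83, -27/83). The projection is proj_W(v) = U c.
Check: (v - proj_W(v)) · u_1 = 0  (should be 0).
Check: (v - proj_W(v)) · u_2 = 0  (should be 0).
Result: proj_W(v) = (15/83, 35/83, 58/83).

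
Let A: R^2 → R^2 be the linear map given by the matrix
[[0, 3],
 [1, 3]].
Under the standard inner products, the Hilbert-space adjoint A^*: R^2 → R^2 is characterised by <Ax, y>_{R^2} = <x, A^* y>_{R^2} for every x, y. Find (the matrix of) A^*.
A^* = A^T =
[[0, 1],
 [3, 3]]

For real matrices with standard dot products, the defining identity <Ax, y> = <x, A^* y> gives (Ax)^T y = x^T (A^*) y, i.e. x^T A^T y = x^T (A^*) y. Since this holds for all x, y, we must have A^* = A^T. Therefore
A^* =
[[0, 1],
 [3, 3]].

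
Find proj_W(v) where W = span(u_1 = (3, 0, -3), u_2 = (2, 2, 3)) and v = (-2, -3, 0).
proj_W(v) = (-8/3, -4/3, -2/3)

Set up U = [u_1 | ... | u_2] ∈ R^(3×2). The projector onto W = col(U) is P = U (U^T U)^(-1) U^T.
Compute U^T U =
  [18, -3]
  [-3, 17],
and U^T v = (-6, -10).
Solve U^T U · c = U^T v for the coefficients: c = (-4/9, -2/3). The projection is proj_W(v) = U c.
Check: (v - proj_W(v)) · u_1 = 0  (should be 0).
Check: (v - proj_W(v)) · u_2 = 0  (should be 0).
Result: proj_W(v) = (-8/3, -4/3, -2/3).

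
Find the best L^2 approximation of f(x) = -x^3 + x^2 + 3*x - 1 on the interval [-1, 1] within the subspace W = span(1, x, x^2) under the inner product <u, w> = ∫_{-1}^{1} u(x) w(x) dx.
g(x) = x^2 + 12*x/5 - 1

The best approximation g ∈ W is the orthogonal projection of f onto W. Writing g = a_0 + a_1 x + a_2 x^2, the coefficients solve the normal equations G · a = b where
  G_{ij} = <φ_i, φ_j> and b_i = <f, φ_i>, with φ_0 = 1, φ_1 = x, φ_2 = x^2.
G =
  [2, 0, 2/3]
  [0, 2/3, 0]
  [2/3, 0, 2/5],
b = (-4/3, 8/5, -4/15).
Solving gives a_0 = -1, a_1 = 12/5, a_2 = 1, so
  g(x) = x^2 + 12*x/5 - 1.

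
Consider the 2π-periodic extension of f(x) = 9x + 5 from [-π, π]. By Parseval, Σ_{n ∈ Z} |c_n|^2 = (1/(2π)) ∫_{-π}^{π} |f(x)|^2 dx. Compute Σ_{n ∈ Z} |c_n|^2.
Σ |c_n|^2 = 27π^2 + 25

Expand and integrate term by term over [-π, π]:
  ∫ (9x)^2 dx = 81·(2π^3/3); ∫ 2·9·(5)·x dx = 0 (odd integrand); ∫ 5^2 dx = 25·2π.
So (1/(2π)) ∫_{-π}^{π} (9x + 5)^2 dx = 81π^2/3 + 25 = 27π^2 + 25.
Parseval ⇒ Σ |c_n|^2 = 27π^2 + 25.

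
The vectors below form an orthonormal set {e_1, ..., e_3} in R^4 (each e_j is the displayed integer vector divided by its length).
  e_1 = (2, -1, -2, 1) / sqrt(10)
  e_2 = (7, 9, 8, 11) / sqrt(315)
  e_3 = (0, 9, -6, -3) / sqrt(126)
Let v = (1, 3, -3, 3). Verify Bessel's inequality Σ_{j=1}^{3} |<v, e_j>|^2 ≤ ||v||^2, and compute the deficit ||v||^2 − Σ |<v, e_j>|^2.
Σ |<v, e_j>|^2 = 203/9; ||v||^2 = 28; deficit = 49/9

Write each e_j = u_j / sqrt(<u_j, u_j>) where u_j is the displayed integer vector. Then <v, e_j> = <v, u_j> / sqrt(<u_j, u_j>), so |<v, e_j>|^2 = <v, u_j>^2 / <u_j, u_j>.
Coefficients: <v, e_1> = 8/sqrt(10), <v, e_2> = 43/sqrt(315), <v, e_3> = 36/sqrt(126).
Square and sum: Σ |<v, e_j>|^2 = 203/9.
Compute ||v||^2 = v·v = 28.
Deficit = 28 − 203/9 = 49/9 ≥ 0, confirming Bessel's inequality. (The deficit equals ||v − Σ <v,e_j> e_j||^2, the squared distance from v to span{e_j}.)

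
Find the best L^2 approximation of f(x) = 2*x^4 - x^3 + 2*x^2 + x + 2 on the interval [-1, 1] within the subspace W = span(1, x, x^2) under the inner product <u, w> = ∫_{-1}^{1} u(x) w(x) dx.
g(x) = 26*x^2/7 + 2*x/5 + 64/35

The best approximation g ∈ W is the orthogonal projection of f onto W. Writing g = a_0 + a_1 x + a_2 x^2, the coefficients solve the normal equations G · a = b where
  G_{ij} = <φ_i, φ_j> and b_i = <f, φ_i>, with φ_0 = 1, φ_1 = x, φ_2 = x^2.
G =
  [2, 0, 2/3]
  [0, 2/3, 0]
  [2/3, 0, 2/5],
b = (92/15, 4/15, 284/105).
Solving gives a_0 = 64/35, a_1 = 2/5, a_2 = 26/7, so
  g(x) = 26*x^2/7 + 2*x/5 + 64/35.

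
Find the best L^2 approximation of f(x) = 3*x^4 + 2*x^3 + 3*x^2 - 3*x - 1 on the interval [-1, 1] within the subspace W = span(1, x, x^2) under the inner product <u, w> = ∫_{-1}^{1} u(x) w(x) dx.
g(x) = 39*x^2/7 - 9*x/5 - 44/35

The best approximation g ∈ W is the orthogonal projection of f onto W. Writing g = a_0 + a_1 x + a_2 x^2, the coefficients solve the normal equations G · a = b where
  G_{ij} = <φ_i, φ_j> and b_i = <f, φ_i>, with φ_0 = 1, φ_1 = x, φ_2 = x^2.
G =
  [2, 0, 2/3]
  [0, 2/3, 0]
  [2/3, 0, 2/5],
b = (6/5, -6/5, 146/105).
Solving gives a_0 = -44/35, a_1 = -9/5, a_2 = 39/7, so
  g(x) = 39*x^2/7 - 9*x/5 - 44/35.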